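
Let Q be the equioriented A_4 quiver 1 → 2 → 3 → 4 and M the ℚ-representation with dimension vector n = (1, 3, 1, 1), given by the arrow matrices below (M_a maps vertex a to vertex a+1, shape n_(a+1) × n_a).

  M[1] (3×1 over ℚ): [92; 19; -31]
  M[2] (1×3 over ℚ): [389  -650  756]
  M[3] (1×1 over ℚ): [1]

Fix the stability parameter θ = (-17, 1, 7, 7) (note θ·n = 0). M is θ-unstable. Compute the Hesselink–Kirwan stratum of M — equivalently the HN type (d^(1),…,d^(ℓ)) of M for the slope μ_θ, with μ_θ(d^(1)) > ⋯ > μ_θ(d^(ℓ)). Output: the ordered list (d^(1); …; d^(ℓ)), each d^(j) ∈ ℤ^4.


Barcode: M ≅ I[1,4], I[2,2]^2. HN layers by μ_θ (3 steps, strictly decreasing):
  μ^(1)=7; μ^(2)=1; μ^(3)=-17

((0, 0, 1, 1); (0, 3, 0, 0); (1, 0, 0, 0))


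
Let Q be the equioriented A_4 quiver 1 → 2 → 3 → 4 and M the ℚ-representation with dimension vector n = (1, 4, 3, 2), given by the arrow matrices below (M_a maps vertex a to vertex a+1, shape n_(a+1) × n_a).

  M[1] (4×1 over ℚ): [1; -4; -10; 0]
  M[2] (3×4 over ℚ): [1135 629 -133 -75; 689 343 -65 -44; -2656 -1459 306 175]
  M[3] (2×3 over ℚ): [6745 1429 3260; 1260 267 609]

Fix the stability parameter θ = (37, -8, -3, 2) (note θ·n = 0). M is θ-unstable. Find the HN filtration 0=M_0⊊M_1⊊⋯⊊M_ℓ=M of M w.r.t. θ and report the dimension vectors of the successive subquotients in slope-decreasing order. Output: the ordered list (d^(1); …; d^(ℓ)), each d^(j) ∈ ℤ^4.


Barcode: M ≅ I[1,4], I[2,2], I[2,3], I[2,4]. HN layers by μ_θ (4 steps, strictly decreasing):
  μ^(1)=7; μ^(2)=2; μ^(3)=-3; μ^(4)=-8

((1, 1, 1, 1); (0, 0, 0, 1); (0, 0, 2, 0); (0, 3, 0, 0))


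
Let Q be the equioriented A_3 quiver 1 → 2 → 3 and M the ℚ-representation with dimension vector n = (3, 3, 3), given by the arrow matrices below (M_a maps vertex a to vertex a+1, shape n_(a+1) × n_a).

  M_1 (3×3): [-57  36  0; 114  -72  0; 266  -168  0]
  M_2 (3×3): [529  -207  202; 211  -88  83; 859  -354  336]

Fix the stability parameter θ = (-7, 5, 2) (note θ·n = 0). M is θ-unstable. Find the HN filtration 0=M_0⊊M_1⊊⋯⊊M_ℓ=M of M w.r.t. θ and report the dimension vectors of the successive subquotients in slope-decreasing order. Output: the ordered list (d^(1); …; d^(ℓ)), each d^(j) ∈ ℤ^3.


Barcode: M ≅ I[1,1]^2, I[1,3], I[2,3]^2. HN layers by μ_θ (2 steps, strictly decreasing):
  μ^(1)=7/2; μ^(2)=-7

((0, 3, 3); (3, 0, 0))


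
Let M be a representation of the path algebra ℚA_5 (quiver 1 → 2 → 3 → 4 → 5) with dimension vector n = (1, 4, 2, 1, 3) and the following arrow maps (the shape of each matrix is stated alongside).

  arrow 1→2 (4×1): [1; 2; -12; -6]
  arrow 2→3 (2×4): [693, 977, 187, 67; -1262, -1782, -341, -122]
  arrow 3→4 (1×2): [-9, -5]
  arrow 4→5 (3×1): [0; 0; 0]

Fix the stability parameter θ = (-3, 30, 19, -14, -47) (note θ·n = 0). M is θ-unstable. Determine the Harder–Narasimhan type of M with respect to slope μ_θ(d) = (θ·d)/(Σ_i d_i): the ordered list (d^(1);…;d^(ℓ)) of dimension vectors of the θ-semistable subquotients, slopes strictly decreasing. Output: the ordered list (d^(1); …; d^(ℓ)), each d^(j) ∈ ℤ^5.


Interval decomposition of M: I[1,4], I[2,2]^2, I[2,3], I[5,5]^3.
HN type (ℓ=5): μ^(1)=30; μ^(2)=49/2; μ^(3)=35/3; μ^(4)=-3; μ^(5)=-47

((0, 2, 0, 0, 0); (0, 1, 1, 0, 0); (0, 1, 1, 1, 0); (1, 0, 0, 0, 0); (0, 0, 0, 0, 3))


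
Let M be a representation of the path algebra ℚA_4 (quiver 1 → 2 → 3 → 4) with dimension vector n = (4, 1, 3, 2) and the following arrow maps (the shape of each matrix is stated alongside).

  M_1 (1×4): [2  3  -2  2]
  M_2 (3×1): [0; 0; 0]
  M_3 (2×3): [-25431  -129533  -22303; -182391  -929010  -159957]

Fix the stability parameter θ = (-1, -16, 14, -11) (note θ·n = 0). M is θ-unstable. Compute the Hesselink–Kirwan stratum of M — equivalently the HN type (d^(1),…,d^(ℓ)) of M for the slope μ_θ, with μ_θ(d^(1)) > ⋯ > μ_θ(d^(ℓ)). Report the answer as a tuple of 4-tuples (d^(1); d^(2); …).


Via rank(M_{q-1}∘⋯∘M_p): M ≅ I[1,1]^3, I[1,2], I[3,3], I[3,4]^2.
μ_θ-semistable layers: μ^(1)=14; μ^(2)=3/2; μ^(3)=-1; μ^(4)=-17/2

((0, 0, 1, 0); (0, 0, 2, 2); (3, 0, 0, 0); (1, 1, 0, 0))


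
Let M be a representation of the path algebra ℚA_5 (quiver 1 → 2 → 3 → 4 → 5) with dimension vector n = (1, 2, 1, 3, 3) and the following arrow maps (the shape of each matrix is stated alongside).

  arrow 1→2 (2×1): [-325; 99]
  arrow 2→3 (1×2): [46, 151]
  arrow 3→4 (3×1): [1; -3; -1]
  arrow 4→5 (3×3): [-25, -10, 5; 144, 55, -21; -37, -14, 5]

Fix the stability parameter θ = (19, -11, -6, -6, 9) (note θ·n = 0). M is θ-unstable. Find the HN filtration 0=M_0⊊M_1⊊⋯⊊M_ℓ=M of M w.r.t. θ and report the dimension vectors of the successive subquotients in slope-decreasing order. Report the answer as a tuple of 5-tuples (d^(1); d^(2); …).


Via rank(M_{q-1}∘⋯∘M_p): M ≅ I[1,4], I[2,2], I[4,5]^2, I[5,5].
μ_θ-semistable layers: μ^(1)=9; μ^(2)=-1; μ^(3)=-6; μ^(4)=-11

((0, 0, 0, 0, 3); (1, 1, 1, 1, 0); (0, 0, 0, 2, 0); (0, 1, 0, 0, 0))


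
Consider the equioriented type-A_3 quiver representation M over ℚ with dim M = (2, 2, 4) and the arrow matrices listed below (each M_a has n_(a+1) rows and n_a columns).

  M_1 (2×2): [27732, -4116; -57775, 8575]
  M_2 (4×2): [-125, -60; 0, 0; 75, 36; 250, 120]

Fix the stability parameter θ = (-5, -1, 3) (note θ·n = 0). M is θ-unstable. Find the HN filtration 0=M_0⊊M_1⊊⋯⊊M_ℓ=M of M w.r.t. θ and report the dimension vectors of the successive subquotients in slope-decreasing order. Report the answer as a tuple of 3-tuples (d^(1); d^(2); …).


Barcode: M ≅ I[1,1], I[1,2], I[2,3], I[3,3]^3. HN layers by μ_θ (3 steps, strictly decreasing):
  μ^(1)=3; μ^(2)=-1; μ^(3)=-5

((0, 0, 4); (0, 2, 0); (2, 0, 0))


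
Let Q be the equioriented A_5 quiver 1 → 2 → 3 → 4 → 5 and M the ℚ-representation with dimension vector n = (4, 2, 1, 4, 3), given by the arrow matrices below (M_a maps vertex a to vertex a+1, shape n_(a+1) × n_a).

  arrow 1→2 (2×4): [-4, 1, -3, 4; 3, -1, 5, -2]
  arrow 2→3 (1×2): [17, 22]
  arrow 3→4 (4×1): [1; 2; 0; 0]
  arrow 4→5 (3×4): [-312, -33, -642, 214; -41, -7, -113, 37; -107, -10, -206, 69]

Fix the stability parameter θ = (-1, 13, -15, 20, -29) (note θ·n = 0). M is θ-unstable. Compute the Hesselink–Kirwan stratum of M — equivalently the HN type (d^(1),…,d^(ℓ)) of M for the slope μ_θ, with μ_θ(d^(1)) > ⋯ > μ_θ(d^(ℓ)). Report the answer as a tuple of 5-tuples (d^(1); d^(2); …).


Barcode: M ≅ I[1,1]^2, I[1,2], I[1,5], I[4,4], I[4,5]^2. HN layers by μ_θ (5 steps, strictly decreasing):
  μ^(1)=20; μ^(2)=13; μ^(3)=-1; μ^(4)=-12/5; μ^(5)=-9/2

((0, 0, 0, 1, 0); (0, 1, 0, 0, 0); (3, 0, 0, 0, 0); (1, 1, 1, 1, 1); (0, 0, 0, 2, 2))


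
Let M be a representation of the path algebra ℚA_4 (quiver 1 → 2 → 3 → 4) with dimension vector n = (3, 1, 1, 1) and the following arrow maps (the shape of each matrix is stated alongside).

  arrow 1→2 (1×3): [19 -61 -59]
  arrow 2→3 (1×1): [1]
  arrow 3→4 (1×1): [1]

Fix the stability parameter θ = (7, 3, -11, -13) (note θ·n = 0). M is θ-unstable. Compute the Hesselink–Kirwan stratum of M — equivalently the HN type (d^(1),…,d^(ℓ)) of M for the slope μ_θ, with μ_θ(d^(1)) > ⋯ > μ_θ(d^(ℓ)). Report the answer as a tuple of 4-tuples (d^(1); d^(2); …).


Barcode: M ≅ I[1,1]^2, I[1,4]. HN layers by μ_θ (2 steps, strictly decreasing):
  μ^(1)=7; μ^(2)=-7/2

((2, 0, 0, 0); (1, 1, 1, 1))


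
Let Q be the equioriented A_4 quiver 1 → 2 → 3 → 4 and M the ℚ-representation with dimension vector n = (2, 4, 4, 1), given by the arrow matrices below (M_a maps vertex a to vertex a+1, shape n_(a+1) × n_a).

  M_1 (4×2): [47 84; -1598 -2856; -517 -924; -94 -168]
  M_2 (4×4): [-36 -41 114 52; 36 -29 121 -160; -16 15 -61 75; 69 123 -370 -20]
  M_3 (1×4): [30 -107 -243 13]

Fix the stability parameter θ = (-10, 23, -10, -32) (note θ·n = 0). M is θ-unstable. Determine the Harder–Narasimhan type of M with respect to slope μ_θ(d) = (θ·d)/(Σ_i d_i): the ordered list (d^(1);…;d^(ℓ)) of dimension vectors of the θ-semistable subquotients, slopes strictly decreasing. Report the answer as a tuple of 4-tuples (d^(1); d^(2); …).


Interval decomposition of M: I[1,1], I[1,4], I[2,3]^3.
HN type (ℓ=3): μ^(1)=13/2; μ^(2)=-19/3; μ^(3)=-10

((0, 3, 3, 0); (0, 1, 1, 1); (2, 0, 0, 0))


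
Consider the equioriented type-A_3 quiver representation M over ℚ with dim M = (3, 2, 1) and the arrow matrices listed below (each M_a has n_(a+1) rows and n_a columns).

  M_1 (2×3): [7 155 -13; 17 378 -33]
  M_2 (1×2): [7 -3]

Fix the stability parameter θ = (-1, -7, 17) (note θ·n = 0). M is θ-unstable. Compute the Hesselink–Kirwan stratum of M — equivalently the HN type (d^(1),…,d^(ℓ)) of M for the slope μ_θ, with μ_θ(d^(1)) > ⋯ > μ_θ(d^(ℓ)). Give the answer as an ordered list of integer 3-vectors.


Via rank(M_{q-1}∘⋯∘M_p): M ≅ I[1,1], I[1,2], I[1,3].
μ_θ-semistable layers: μ^(1)=17; μ^(2)=-1; μ^(3)=-4

((0, 0, 1); (1, 0, 0); (2, 2, 0))


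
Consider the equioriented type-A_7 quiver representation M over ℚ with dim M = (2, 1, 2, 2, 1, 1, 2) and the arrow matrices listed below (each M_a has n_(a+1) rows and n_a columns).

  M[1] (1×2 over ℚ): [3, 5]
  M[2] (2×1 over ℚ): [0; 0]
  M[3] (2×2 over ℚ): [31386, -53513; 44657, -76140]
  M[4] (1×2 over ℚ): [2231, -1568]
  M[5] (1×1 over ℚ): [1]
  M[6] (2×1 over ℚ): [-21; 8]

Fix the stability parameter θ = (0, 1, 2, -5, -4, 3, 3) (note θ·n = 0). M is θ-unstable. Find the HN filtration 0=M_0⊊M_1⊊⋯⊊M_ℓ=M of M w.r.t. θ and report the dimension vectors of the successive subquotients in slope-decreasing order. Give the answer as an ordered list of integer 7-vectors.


Interval decomposition of M: I[1,1], I[1,2], I[3,4], I[3,7], I[7,7].
HN type (ℓ=5): μ^(1)=3; μ^(2)=1; μ^(3)=0; μ^(4)=-3/2; μ^(5)=-7/3

((0, 0, 0, 0, 0, 1, 2); (0, 1, 0, 0, 0, 0, 0); (2, 0, 0, 0, 0, 0, 0); (0, 0, 1, 1, 0, 0, 0); (0, 0, 1, 1, 1, 0, 0))


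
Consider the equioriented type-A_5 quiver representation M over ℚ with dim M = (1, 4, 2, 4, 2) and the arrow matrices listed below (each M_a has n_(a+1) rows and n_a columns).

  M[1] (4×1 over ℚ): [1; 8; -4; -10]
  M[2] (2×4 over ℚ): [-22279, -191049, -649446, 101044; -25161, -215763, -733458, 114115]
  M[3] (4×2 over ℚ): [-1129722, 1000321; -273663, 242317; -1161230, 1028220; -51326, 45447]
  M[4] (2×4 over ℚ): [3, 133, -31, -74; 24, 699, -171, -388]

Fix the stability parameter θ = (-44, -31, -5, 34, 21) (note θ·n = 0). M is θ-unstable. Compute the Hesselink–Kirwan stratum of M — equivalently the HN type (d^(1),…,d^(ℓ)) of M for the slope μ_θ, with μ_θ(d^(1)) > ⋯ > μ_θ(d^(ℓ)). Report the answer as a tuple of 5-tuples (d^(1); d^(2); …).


Via rank(M_{q-1}∘⋯∘M_p): M ≅ I[1,5], I[2,2]^2, I[2,5], I[4,4]^2.
μ_θ-semistable layers: μ^(1)=34; μ^(2)=55/2; μ^(3)=-5; μ^(4)=-31; μ^(5)=-44

((0, 0, 0, 2, 0); (0, 0, 0, 2, 2); (0, 0, 2, 0, 0); (0, 4, 0, 0, 0); (1, 0, 0, 0, 0))


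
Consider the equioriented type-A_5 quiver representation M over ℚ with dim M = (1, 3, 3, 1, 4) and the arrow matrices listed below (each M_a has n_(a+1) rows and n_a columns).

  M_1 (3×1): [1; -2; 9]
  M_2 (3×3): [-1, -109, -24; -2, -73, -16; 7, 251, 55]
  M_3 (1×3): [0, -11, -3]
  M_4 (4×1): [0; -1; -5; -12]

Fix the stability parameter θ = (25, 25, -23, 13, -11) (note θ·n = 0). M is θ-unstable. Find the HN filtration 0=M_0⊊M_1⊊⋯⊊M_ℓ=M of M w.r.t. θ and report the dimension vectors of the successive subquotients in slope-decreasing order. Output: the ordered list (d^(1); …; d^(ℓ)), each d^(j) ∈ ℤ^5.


Barcode: M ≅ I[1,3], I[2,3], I[2,5], I[5,5]^3. HN layers by μ_θ (3 steps, strictly decreasing):
  μ^(1)=9; μ^(2)=1; μ^(3)=-11

((1, 1, 1, 0, 0); (0, 2, 2, 1, 1); (0, 0, 0, 0, 3))


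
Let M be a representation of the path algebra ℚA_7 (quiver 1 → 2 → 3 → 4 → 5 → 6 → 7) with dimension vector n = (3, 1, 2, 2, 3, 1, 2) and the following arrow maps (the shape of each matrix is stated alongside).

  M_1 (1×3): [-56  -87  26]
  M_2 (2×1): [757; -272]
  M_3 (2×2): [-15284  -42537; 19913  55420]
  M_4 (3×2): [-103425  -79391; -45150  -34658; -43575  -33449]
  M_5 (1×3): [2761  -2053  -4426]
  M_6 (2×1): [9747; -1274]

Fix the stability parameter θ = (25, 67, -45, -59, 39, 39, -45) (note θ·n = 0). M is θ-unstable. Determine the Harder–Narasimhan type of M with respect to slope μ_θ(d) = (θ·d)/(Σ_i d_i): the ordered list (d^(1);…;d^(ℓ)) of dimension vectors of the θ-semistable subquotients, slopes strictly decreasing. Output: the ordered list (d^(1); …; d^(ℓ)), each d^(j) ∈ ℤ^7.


Interval decomposition of M: I[1,1]^2, I[1,7], I[3,4], I[5,5]^2, I[7,7].
HN type (ℓ=6): μ^(1)=39; μ^(2)=25; μ^(3)=11; μ^(4)=-3; μ^(5)=-45; μ^(6)=-52

((0, 0, 0, 0, 2, 0, 0); (2, 0, 0, 0, 0, 0, 0); (0, 0, 0, 0, 1, 1, 1); (1, 1, 1, 1, 0, 0, 0); (0, 0, 0, 0, 0, 0, 1); (0, 0, 1, 1, 0, 0, 0))


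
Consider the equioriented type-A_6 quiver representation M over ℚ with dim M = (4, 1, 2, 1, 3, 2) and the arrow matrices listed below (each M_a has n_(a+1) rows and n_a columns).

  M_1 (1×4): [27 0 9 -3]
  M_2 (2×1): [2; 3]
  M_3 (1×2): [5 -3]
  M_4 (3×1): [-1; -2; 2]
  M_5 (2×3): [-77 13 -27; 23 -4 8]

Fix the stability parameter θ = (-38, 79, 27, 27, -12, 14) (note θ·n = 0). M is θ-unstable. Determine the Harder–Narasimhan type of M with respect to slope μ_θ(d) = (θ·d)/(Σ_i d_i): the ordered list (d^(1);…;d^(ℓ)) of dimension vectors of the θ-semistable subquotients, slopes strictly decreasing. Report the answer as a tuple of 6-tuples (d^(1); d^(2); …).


Interval decomposition of M: I[1,1]^3, I[1,6], I[3,3], I[5,5], I[5,6].
HN type (ℓ=4): μ^(1)=27; μ^(2)=14; μ^(3)=-12; μ^(4)=-38

((0, 1, 2, 1, 1, 1); (0, 0, 0, 0, 0, 1); (0, 0, 0, 0, 2, 0); (4, 0, 0, 0, 0, 0))


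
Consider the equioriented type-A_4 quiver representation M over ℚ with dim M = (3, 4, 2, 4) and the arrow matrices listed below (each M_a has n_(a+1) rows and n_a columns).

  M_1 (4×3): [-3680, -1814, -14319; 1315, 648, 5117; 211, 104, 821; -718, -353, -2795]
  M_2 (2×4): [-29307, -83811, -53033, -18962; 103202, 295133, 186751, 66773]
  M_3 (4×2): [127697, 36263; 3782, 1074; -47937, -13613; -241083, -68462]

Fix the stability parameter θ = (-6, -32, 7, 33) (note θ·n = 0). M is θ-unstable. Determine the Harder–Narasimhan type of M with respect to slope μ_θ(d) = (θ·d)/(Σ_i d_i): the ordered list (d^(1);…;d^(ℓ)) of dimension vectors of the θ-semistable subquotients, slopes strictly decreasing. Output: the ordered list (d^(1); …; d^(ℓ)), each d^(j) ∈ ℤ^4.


Via rank(M_{q-1}∘⋯∘M_p): M ≅ I[1,2], I[1,4]^2, I[2,2], I[4,4]^2.
μ_θ-semistable layers: μ^(1)=33; μ^(2)=7; μ^(3)=-19; μ^(4)=-32

((0, 0, 0, 4); (0, 0, 2, 0); (3, 3, 0, 0); (0, 1, 0, 0))


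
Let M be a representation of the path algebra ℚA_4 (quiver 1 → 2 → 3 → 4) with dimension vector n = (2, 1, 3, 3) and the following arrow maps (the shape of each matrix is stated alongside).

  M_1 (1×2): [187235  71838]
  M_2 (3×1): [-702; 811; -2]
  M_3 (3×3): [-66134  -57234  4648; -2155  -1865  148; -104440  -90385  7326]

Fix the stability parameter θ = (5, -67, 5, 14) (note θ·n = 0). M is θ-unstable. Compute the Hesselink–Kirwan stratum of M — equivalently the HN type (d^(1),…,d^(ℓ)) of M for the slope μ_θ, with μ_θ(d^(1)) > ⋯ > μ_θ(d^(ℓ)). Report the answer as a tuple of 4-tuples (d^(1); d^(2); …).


Barcode: M ≅ I[1,1], I[1,4], I[3,3], I[3,4], I[4,4]. HN layers by μ_θ (3 steps, strictly decreasing):
  μ^(1)=14; μ^(2)=5; μ^(3)=-31

((0, 0, 0, 3); (1, 0, 3, 0); (1, 1, 0, 0))


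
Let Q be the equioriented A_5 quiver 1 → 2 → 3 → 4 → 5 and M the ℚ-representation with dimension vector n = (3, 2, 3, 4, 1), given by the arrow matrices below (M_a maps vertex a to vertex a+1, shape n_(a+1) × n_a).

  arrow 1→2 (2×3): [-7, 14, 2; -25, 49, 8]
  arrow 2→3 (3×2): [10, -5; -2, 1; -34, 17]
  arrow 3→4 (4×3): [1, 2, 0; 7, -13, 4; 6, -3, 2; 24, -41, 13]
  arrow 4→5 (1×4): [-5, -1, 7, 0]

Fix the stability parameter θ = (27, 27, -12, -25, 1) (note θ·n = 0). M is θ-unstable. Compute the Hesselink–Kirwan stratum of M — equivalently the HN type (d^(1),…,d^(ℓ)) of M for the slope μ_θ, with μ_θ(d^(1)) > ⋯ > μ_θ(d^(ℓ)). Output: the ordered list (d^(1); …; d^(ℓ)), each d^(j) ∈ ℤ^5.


Interval decomposition of M: I[1,1], I[1,2], I[1,5], I[3,4]^2, I[4,4].
HN type (ℓ=4): μ^(1)=27; μ^(2)=18/5; μ^(3)=-37/2; μ^(4)=-25

((2, 1, 0, 0, 0); (1, 1, 1, 1, 1); (0, 0, 2, 2, 0); (0, 0, 0, 1, 0))


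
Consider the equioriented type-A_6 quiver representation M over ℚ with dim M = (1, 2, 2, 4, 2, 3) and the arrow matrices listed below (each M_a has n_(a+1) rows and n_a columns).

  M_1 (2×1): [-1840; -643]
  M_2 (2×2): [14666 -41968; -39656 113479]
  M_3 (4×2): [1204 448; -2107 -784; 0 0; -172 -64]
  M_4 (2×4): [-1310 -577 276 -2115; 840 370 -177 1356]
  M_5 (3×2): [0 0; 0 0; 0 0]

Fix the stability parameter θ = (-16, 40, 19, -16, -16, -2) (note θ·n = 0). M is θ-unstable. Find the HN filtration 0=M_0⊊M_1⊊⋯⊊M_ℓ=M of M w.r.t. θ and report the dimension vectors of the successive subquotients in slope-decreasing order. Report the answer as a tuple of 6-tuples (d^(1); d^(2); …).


Via rank(M_{q-1}∘⋯∘M_p): M ≅ I[1,3], I[2,5], I[4,4]^2, I[4,5], I[6,6]^3.
μ_θ-semistable layers: μ^(1)=59/2; μ^(2)=27/4; μ^(3)=-2; μ^(4)=-16

((0, 1, 1, 0, 0, 0); (0, 1, 1, 1, 1, 0); (0, 0, 0, 0, 0, 3); (1, 0, 0, 3, 1, 0))


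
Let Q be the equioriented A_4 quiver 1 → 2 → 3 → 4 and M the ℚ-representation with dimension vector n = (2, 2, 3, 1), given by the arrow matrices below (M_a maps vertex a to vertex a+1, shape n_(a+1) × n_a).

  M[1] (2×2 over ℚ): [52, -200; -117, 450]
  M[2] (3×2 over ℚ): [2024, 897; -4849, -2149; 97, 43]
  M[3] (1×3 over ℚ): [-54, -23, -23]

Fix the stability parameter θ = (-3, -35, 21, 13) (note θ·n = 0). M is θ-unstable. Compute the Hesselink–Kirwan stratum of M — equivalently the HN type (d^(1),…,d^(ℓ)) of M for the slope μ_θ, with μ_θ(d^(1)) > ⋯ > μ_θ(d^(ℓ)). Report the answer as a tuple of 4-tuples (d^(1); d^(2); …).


Barcode: M ≅ I[1,1], I[1,3], I[2,3], I[3,4]. HN layers by μ_θ (5 steps, strictly decreasing):
  μ^(1)=21; μ^(2)=17; μ^(3)=-3; μ^(4)=-19; μ^(5)=-35

((0, 0, 2, 0); (0, 0, 1, 1); (1, 0, 0, 0); (1, 1, 0, 0); (0, 1, 0, 0))


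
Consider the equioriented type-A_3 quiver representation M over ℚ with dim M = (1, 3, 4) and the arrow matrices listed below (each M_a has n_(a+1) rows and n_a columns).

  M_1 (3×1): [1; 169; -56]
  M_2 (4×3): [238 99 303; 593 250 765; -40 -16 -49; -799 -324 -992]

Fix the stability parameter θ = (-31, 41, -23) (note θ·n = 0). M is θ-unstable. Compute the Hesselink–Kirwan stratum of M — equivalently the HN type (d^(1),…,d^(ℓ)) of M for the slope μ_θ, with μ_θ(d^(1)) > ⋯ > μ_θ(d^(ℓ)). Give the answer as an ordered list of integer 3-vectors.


Interval decomposition of M: I[1,3], I[2,3]^2, I[3,3].
HN type (ℓ=3): μ^(1)=9; μ^(2)=-23; μ^(3)=-31

((0, 3, 3); (0, 0, 1); (1, 0, 0))


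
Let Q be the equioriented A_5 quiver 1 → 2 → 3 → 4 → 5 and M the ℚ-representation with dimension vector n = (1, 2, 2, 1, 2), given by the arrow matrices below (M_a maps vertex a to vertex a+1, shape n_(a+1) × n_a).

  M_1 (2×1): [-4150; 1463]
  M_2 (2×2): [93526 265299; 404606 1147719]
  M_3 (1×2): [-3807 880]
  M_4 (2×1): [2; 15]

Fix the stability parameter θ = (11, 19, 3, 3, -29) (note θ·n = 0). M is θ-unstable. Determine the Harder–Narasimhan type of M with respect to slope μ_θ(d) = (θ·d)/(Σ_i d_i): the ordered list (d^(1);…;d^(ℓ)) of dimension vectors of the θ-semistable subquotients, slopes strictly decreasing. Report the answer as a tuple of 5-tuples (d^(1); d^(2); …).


Via rank(M_{q-1}∘⋯∘M_p): M ≅ I[1,5], I[2,2], I[3,3], I[5,5].
μ_θ-semistable layers: μ^(1)=19; μ^(2)=3; μ^(3)=7/5; μ^(4)=-29

((0, 1, 0, 0, 0); (0, 0, 1, 0, 0); (1, 1, 1, 1, 1); (0, 0, 0, 0, 1))


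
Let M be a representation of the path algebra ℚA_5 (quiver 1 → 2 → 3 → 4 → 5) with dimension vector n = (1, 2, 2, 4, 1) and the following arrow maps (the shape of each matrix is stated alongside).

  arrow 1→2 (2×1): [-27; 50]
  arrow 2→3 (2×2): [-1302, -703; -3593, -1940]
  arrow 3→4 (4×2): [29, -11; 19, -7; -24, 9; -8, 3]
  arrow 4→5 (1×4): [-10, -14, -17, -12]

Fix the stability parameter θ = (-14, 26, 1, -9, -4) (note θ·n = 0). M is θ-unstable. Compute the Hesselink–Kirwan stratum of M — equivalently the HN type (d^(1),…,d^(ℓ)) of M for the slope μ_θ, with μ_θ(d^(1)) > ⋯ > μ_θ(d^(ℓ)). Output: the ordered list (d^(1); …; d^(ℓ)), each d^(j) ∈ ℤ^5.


Barcode: M ≅ I[1,5], I[2,4], I[4,4]^2. HN layers by μ_θ (4 steps, strictly decreasing):
  μ^(1)=6; μ^(2)=7/2; μ^(3)=-9; μ^(4)=-14

((0, 1, 1, 1, 0); (0, 1, 1, 1, 1); (0, 0, 0, 2, 0); (1, 0, 0, 0, 0))


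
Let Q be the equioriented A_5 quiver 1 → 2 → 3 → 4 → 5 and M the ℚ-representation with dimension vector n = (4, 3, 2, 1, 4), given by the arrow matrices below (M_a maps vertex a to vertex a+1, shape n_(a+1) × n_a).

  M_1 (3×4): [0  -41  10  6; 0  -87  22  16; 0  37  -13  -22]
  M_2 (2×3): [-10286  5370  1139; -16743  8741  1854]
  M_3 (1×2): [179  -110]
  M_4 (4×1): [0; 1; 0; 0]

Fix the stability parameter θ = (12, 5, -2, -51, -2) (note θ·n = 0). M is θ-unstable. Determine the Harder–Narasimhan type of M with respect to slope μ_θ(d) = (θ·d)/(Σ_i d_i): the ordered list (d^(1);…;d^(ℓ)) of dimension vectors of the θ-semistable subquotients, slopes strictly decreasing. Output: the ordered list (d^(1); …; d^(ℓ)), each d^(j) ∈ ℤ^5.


Interval decomposition of M: I[1,1], I[1,2], I[1,3], I[1,5], I[5,5]^3.
HN type (ℓ=5): μ^(1)=12; μ^(2)=17/2; μ^(3)=5; μ^(4)=-2; μ^(5)=-9

((1, 0, 0, 0, 0); (1, 1, 0, 0, 0); (1, 1, 1, 0, 0); (0, 0, 0, 0, 4); (1, 1, 1, 1, 0))


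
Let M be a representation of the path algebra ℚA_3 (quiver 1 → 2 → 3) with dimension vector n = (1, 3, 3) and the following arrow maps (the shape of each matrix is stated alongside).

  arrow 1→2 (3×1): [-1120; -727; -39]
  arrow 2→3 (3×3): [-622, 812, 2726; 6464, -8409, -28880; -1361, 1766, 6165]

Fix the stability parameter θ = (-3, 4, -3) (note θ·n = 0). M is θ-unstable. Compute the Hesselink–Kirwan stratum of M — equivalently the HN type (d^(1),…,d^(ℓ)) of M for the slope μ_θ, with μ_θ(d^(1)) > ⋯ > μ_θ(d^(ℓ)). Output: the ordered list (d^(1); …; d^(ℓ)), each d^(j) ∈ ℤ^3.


Interval decomposition of M: I[1,3], I[2,2], I[2,3], I[3,3].
HN type (ℓ=3): μ^(1)=4; μ^(2)=1/2; μ^(3)=-3

((0, 1, 0); (0, 2, 2); (1, 0, 1))


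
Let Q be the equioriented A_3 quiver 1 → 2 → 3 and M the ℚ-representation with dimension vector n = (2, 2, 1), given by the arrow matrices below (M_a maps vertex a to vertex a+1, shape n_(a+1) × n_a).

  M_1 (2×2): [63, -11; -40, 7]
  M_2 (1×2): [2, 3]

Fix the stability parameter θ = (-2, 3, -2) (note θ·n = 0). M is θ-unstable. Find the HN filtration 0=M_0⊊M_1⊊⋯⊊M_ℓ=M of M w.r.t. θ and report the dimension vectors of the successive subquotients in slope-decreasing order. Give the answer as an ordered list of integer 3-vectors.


Barcode: M ≅ I[1,2], I[1,3]. HN layers by μ_θ (3 steps, strictly decreasing):
  μ^(1)=3; μ^(2)=1/2; μ^(3)=-2

((0, 1, 0); (0, 1, 1); (2, 0, 0))


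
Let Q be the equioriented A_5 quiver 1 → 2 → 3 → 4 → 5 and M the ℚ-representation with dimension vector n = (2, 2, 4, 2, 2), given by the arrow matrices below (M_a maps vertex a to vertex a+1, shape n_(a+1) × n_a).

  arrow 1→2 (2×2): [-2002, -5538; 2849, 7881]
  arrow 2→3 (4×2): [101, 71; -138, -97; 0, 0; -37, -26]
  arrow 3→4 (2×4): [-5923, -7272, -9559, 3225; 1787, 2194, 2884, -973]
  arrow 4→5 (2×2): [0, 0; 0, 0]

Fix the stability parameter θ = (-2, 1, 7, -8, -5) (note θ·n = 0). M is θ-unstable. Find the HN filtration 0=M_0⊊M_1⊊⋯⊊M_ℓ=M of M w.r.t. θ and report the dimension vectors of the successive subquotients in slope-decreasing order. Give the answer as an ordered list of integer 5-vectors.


Interval decomposition of M: I[1,1], I[1,4], I[2,3], I[3,3], I[3,4], I[5,5]^2.
HN type (ℓ=6): μ^(1)=7; μ^(2)=1; μ^(3)=0; μ^(4)=-1/2; μ^(5)=-2; μ^(6)=-5

((0, 0, 2, 0, 0); (0, 1, 0, 0, 0); (0, 1, 1, 1, 0); (0, 0, 1, 1, 0); (2, 0, 0, 0, 0); (0, 0, 0, 0, 2))


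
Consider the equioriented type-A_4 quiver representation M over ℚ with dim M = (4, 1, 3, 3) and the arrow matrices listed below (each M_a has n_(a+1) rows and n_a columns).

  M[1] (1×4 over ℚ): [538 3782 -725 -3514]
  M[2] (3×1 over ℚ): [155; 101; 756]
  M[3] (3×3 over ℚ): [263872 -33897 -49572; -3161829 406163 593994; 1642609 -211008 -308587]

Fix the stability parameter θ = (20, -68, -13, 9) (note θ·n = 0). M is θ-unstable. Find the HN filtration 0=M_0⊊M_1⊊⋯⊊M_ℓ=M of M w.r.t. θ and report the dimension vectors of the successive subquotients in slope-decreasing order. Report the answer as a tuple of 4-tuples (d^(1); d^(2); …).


Interval decomposition of M: I[1,1]^3, I[1,4], I[3,4]^2.
HN type (ℓ=4): μ^(1)=20; μ^(2)=9; μ^(3)=-13; μ^(4)=-24

((3, 0, 0, 0); (0, 0, 0, 3); (0, 0, 3, 0); (1, 1, 0, 0))


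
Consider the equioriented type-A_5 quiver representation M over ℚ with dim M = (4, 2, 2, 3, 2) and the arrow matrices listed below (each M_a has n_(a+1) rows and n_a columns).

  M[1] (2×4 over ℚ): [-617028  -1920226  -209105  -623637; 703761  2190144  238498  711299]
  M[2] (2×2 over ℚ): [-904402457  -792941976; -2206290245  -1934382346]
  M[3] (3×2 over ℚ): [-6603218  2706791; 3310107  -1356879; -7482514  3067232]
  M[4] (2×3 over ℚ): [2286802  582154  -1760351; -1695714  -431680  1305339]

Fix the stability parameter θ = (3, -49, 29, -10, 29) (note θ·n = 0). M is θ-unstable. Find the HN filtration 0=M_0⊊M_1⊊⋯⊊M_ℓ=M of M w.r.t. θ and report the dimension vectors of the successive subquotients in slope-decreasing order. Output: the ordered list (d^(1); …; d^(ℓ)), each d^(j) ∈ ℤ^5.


Interval decomposition of M: I[1,1]^2, I[1,4], I[1,5], I[4,5].
HN type (ℓ=5): μ^(1)=29; μ^(2)=19/2; μ^(3)=3; μ^(4)=-10; μ^(5)=-23

((0, 0, 0, 0, 2); (0, 0, 2, 2, 0); (2, 0, 0, 0, 0); (0, 0, 0, 1, 0); (2, 2, 0, 0, 0))


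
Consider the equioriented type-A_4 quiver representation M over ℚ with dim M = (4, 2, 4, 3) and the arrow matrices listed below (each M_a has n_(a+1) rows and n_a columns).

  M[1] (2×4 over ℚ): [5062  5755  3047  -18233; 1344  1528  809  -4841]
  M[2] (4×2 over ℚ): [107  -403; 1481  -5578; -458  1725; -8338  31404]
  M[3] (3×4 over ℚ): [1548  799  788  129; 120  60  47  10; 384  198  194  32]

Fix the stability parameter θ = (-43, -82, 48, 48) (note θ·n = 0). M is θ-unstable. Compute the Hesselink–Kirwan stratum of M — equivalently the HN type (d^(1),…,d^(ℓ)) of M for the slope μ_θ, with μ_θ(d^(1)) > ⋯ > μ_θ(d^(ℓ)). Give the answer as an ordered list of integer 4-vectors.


Via rank(M_{q-1}∘⋯∘M_p): M ≅ I[1,1]^2, I[1,4]^2, I[3,3], I[3,4].
μ_θ-semistable layers: μ^(1)=48; μ^(2)=-43; μ^(3)=-125/2

((0, 0, 4, 3); (2, 0, 0, 0); (2, 2, 0, 0))


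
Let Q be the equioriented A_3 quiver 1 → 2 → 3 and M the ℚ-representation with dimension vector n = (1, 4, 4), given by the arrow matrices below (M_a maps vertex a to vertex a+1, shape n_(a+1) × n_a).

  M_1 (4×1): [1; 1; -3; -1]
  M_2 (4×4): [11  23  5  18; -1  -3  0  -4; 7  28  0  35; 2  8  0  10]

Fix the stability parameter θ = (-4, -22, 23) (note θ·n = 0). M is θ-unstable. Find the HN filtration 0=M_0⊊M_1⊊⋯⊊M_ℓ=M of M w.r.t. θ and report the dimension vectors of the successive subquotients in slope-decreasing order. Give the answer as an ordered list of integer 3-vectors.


Barcode: M ≅ I[1,3], I[2,2], I[2,3]^2, I[3,3]. HN layers by μ_θ (3 steps, strictly decreasing):
  μ^(1)=23; μ^(2)=-13; μ^(3)=-22

((0, 0, 4); (1, 1, 0); (0, 3, 0))


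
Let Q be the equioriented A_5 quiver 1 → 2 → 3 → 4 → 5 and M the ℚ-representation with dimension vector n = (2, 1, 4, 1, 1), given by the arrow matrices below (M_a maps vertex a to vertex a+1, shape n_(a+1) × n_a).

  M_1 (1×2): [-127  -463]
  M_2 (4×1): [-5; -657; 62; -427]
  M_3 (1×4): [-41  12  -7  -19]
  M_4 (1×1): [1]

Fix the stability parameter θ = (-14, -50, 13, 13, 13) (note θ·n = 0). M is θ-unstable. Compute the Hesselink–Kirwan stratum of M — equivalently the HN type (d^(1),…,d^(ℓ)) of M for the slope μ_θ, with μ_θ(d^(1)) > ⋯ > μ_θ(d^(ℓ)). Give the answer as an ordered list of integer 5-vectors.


Barcode: M ≅ I[1,1], I[1,3], I[3,3]^2, I[3,5]. HN layers by μ_θ (3 steps, strictly decreasing):
  μ^(1)=13; μ^(2)=-14; μ^(3)=-32

((0, 0, 4, 1, 1); (1, 0, 0, 0, 0); (1, 1, 0, 0, 0))


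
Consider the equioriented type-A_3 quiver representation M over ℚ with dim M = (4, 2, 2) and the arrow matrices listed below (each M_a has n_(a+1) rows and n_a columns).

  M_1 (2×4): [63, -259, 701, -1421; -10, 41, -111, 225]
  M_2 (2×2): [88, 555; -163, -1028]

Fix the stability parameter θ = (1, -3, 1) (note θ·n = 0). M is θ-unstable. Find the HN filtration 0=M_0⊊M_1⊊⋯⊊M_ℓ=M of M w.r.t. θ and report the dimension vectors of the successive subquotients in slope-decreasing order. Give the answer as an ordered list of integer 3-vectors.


Interval decomposition of M: I[1,1]^2, I[1,3]^2.
HN type (ℓ=2): μ^(1)=1; μ^(2)=-1

((2, 0, 2); (2, 2, 0))


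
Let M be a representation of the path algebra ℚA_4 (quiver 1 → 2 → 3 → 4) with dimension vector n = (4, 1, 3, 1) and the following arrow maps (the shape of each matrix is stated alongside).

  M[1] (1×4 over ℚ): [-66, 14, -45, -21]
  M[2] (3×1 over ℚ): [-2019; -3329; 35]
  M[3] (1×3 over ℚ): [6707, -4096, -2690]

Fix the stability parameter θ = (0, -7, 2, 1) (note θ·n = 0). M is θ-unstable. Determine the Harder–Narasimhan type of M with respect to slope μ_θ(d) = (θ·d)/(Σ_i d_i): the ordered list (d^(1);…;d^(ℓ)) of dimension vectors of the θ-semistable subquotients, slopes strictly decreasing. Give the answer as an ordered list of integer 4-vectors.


Barcode: M ≅ I[1,1]^3, I[1,4], I[3,3]^2. HN layers by μ_θ (4 steps, strictly decreasing):
  μ^(1)=2; μ^(2)=3/2; μ^(3)=0; μ^(4)=-7/2

((0, 0, 2, 0); (0, 0, 1, 1); (3, 0, 0, 0); (1, 1, 0, 0))


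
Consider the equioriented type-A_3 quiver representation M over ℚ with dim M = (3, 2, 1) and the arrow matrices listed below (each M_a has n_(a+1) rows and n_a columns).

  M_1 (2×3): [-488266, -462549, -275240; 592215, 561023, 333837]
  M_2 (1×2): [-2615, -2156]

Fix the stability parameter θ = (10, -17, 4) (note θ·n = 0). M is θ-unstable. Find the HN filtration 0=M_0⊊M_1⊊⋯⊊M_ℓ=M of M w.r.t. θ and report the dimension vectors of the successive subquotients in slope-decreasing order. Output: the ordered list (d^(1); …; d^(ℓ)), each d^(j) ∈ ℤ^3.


Barcode: M ≅ I[1,1], I[1,2], I[1,3]. HN layers by μ_θ (3 steps, strictly decreasing):
  μ^(1)=10; μ^(2)=4; μ^(3)=-7/2

((1, 0, 0); (0, 0, 1); (2, 2, 0))


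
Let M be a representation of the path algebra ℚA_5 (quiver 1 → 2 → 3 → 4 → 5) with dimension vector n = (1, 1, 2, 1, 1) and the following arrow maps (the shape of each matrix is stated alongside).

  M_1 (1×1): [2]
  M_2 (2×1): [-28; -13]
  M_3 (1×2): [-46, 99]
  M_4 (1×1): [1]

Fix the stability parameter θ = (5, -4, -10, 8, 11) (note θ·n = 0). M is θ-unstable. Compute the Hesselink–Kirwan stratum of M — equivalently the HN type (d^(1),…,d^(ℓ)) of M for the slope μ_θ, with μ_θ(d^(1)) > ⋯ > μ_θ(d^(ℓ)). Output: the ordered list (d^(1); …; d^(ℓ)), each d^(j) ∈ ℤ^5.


Interval decomposition of M: I[1,5], I[3,3].
HN type (ℓ=4): μ^(1)=11; μ^(2)=8; μ^(3)=-3; μ^(4)=-10

((0, 0, 0, 0, 1); (0, 0, 0, 1, 0); (1, 1, 1, 0, 0); (0, 0, 1, 0, 0))


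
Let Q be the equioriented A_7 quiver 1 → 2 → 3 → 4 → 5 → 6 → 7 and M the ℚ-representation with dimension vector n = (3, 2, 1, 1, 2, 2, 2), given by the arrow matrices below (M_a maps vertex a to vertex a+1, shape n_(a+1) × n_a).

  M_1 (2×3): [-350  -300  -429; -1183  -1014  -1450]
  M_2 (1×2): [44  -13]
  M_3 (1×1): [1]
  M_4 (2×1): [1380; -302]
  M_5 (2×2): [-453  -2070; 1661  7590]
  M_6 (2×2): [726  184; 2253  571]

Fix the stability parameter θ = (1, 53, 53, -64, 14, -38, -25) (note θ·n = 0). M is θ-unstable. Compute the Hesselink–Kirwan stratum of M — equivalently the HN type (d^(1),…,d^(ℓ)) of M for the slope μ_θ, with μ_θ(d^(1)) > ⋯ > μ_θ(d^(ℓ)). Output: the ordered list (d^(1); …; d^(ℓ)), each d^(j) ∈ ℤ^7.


Barcode: M ≅ I[1,1], I[1,2], I[1,5], I[5,7], I[6,7]. HN layers by μ_θ (6 steps, strictly decreasing):
  μ^(1)=53; μ^(2)=14; μ^(3)=1; μ^(4)=-49/3; μ^(5)=-25; μ^(6)=-38

((0, 1, 0, 0, 0, 0, 0); (0, 1, 1, 1, 1, 0, 0); (3, 0, 0, 0, 0, 0, 0); (0, 0, 0, 0, 1, 1, 1); (0, 0, 0, 0, 0, 0, 1); (0, 0, 0, 0, 0, 1, 0))


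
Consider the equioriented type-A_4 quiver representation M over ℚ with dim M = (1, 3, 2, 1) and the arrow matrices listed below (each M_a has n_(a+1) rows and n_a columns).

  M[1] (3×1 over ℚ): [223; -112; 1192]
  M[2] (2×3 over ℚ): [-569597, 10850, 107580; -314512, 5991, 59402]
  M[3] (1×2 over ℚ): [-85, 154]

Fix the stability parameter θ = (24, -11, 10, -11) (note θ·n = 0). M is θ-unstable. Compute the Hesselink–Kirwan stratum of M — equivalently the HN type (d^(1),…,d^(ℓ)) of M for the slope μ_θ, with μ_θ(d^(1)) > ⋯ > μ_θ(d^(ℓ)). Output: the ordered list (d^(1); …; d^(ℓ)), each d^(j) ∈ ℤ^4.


Via rank(M_{q-1}∘⋯∘M_p): M ≅ I[1,4], I[2,2], I[2,3].
μ_θ-semistable layers: μ^(1)=10; μ^(2)=3; μ^(3)=-11

((0, 0, 1, 0); (1, 1, 1, 1); (0, 2, 0, 0))


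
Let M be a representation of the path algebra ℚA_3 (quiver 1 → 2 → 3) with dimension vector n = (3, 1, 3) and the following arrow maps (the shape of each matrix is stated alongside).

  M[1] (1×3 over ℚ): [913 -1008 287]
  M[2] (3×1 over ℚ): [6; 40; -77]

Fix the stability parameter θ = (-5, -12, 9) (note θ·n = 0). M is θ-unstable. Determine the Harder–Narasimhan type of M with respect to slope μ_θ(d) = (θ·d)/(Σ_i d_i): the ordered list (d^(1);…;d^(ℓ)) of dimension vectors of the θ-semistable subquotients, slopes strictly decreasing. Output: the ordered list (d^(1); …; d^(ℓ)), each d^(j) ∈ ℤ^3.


Interval decomposition of M: I[1,1]^2, I[1,3], I[3,3]^2.
HN type (ℓ=3): μ^(1)=9; μ^(2)=-5; μ^(3)=-17/2

((0, 0, 3); (2, 0, 0); (1, 1, 0))


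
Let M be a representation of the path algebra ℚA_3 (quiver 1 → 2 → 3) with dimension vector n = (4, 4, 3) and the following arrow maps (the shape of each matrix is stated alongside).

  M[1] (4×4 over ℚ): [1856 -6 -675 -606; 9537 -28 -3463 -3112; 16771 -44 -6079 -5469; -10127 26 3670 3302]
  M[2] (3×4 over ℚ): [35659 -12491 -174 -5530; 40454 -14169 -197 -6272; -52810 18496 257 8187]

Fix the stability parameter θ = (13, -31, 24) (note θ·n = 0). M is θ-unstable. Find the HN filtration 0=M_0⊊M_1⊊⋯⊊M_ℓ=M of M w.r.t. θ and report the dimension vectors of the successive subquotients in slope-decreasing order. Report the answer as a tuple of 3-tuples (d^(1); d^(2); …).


Interval decomposition of M: I[1,2], I[1,3]^3.
HN type (ℓ=2): μ^(1)=24; μ^(2)=-9

((0, 0, 3); (4, 4, 0))


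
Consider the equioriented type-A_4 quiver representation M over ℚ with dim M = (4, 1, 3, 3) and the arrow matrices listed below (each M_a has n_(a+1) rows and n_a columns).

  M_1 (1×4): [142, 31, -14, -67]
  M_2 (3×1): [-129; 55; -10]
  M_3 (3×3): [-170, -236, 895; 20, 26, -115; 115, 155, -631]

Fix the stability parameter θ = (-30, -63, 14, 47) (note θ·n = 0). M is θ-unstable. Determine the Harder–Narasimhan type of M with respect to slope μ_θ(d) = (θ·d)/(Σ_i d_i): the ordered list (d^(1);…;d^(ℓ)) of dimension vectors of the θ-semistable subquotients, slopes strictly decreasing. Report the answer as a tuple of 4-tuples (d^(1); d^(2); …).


Barcode: M ≅ I[1,1]^3, I[1,3], I[3,4]^2, I[4,4]. HN layers by μ_θ (4 steps, strictly decreasing):
  μ^(1)=47; μ^(2)=14; μ^(3)=-30; μ^(4)=-93/2

((0, 0, 0, 3); (0, 0, 3, 0); (3, 0, 0, 0); (1, 1, 0, 0))


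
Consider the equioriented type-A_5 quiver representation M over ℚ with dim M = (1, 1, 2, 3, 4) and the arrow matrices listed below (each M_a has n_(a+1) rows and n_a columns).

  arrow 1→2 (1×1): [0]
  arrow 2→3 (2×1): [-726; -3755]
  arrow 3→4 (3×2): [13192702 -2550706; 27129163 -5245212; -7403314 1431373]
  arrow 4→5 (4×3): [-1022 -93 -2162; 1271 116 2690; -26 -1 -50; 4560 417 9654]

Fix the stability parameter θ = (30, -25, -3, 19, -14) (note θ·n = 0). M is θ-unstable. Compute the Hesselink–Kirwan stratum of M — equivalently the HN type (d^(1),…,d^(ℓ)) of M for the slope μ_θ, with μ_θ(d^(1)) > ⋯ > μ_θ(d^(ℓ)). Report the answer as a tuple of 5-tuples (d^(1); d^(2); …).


Barcode: M ≅ I[1,1], I[2,4], I[3,5], I[4,5], I[5,5]^2. HN layers by μ_θ (6 steps, strictly decreasing):
  μ^(1)=30; μ^(2)=19; μ^(3)=5/2; μ^(4)=-3; μ^(5)=-14; μ^(6)=-25

((1, 0, 0, 0, 0); (0, 0, 0, 1, 0); (0, 0, 0, 2, 2); (0, 0, 2, 0, 0); (0, 0, 0, 0, 2); (0, 1, 0, 0, 0))


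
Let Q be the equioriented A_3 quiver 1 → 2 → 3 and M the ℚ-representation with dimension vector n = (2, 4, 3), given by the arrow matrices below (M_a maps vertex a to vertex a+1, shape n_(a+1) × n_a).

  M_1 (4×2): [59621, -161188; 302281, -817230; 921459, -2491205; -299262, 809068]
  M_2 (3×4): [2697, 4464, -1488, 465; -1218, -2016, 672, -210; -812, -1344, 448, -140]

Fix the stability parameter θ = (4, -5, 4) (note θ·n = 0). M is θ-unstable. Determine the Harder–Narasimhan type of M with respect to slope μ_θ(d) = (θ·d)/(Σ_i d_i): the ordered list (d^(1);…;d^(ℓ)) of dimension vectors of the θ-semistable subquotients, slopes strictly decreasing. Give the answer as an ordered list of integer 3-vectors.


Interval decomposition of M: I[1,2], I[1,3], I[2,2]^2, I[3,3]^2.
HN type (ℓ=3): μ^(1)=4; μ^(2)=-1/2; μ^(3)=-5

((0, 0, 3); (2, 2, 0); (0, 2, 0))


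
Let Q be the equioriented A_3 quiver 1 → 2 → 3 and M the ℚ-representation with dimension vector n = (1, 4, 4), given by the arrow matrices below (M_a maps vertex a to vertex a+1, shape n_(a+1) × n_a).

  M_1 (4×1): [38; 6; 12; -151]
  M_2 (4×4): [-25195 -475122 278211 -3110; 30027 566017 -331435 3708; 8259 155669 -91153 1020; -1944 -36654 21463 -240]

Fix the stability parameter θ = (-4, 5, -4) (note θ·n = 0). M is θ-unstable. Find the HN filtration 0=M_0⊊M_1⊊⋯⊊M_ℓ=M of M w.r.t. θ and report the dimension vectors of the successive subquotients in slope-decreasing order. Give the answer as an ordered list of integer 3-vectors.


Interval decomposition of M: I[1,2], I[2,3]^3, I[3,3].
HN type (ℓ=3): μ^(1)=5; μ^(2)=1/2; μ^(3)=-4

((0, 1, 0); (0, 3, 3); (1, 0, 1))


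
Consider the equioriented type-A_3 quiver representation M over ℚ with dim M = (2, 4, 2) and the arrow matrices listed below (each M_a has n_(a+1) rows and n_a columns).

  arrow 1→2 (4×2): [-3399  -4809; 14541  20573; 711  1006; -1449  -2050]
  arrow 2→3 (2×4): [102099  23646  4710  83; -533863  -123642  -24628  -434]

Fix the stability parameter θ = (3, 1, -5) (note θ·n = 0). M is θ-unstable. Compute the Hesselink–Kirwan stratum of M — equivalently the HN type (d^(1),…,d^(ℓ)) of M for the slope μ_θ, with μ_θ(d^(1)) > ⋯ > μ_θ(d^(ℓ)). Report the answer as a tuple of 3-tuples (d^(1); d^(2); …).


Via rank(M_{q-1}∘⋯∘M_p): M ≅ I[1,3]^2, I[2,2]^2.
μ_θ-semistable layers: μ^(1)=1; μ^(2)=-1/3

((0, 2, 0); (2, 2, 2))
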